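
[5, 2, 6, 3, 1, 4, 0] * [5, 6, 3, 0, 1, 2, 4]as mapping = [0→2, 1→3, 2→4, 3→0, 4→6, 5→1, 6→5]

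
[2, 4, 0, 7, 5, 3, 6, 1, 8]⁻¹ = [2, 7, 0, 5, 1, 4, 6, 3, 8]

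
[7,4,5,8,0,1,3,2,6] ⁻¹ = [4,5,7,6,1,2,8,0,3] 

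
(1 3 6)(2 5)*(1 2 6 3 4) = (1 4)(2 5 6)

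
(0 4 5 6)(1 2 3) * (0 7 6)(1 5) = (0 4 1 2 3 5)(6 7)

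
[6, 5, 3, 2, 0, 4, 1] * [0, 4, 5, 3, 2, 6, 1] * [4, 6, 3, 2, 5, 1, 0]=[6, 0, 2, 1, 4, 3, 5]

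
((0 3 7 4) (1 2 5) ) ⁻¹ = (0 4 7 3) (1 5 2) 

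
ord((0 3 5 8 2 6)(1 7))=6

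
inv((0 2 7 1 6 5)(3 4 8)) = (0 5 6 1 7 2)(3 8 4)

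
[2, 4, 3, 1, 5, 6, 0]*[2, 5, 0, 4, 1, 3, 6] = [0, 1, 4, 5, 3, 6, 2] 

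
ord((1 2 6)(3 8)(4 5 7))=6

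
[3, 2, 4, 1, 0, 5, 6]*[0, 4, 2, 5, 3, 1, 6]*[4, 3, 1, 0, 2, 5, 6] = [5, 1, 0, 2, 4, 3, 6]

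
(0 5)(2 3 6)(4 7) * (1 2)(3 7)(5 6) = (0 6 1 2 7 4 3 5)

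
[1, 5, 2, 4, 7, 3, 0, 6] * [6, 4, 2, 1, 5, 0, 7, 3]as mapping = [0→4, 1→0, 2→2, 3→5, 4→3, 5→1, 6→6, 7→7]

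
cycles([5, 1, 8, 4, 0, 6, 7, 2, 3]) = (0 5 6 7 2 8 3 4)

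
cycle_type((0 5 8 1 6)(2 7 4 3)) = 4.5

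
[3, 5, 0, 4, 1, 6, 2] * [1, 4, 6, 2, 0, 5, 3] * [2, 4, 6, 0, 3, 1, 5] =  [6, 1, 4, 2, 3, 0, 5]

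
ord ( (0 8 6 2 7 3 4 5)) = 8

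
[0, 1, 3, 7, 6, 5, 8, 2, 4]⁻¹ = [0, 1, 7, 2, 8, 5, 4, 3, 6]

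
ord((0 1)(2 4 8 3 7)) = 10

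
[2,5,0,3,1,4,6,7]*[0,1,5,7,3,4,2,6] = [5,4,0,7,1,3,2,6]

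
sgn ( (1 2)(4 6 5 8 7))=-1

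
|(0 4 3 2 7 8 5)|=7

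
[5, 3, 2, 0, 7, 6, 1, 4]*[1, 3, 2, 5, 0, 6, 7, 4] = [6, 5, 2, 1, 4, 7, 3, 0]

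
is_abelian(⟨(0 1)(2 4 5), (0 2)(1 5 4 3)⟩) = no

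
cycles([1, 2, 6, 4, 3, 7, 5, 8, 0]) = (0 1 2 6 5 7 8)(3 4)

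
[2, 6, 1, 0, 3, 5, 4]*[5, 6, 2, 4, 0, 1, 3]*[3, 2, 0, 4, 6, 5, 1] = [0, 4, 1, 5, 6, 2, 3]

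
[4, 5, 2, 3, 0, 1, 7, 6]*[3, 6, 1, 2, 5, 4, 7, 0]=[5, 4, 1, 2, 3, 6, 0, 7]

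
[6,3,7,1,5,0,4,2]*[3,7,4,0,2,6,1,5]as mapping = [0→1,1→0,2→5,3→7,4→6,5→3,6→2,7→4]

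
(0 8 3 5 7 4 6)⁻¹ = (0 6 4 7 5 3 8)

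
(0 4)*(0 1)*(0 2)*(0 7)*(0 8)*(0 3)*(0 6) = (0 4 1 2 7 8 3 6)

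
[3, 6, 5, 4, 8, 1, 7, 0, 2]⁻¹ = [7, 5, 8, 0, 3, 2, 1, 6, 4]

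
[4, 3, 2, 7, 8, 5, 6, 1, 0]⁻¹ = [8, 7, 2, 1, 0, 5, 6, 3, 4]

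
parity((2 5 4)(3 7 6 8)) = odd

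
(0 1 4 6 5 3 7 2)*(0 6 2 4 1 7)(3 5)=(0 7 4 2 6 3)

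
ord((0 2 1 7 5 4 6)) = 7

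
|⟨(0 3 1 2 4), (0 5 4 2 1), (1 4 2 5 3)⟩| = 360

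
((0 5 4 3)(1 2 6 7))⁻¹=(0 3 4 5)(1 7 6 2)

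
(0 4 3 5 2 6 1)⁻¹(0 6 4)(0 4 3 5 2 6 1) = (1 3 4)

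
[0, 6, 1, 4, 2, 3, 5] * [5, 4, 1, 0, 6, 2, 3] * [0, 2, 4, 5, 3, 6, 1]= [6, 5, 3, 1, 2, 0, 4]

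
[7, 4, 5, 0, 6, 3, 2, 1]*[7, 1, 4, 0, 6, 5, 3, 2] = [2, 6, 5, 7, 3, 0, 4, 1]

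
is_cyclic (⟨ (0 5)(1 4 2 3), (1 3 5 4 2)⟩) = no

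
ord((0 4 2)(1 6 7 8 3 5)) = 6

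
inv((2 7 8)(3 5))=(2 8 7)(3 5)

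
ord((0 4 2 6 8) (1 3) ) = 10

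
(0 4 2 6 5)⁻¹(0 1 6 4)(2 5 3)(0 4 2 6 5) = (0 3 6)(1 5 2 4)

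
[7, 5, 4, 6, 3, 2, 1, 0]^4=[0, 3, 1, 2, 5, 6, 4, 7]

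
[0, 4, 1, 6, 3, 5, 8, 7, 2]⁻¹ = [0, 2, 8, 4, 1, 5, 3, 7, 6]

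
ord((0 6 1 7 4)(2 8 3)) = 15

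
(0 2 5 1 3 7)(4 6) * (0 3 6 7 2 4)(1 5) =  (0 4 7 3 2 1 6)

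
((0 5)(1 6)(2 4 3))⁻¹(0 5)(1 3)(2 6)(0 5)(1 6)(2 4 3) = (0 5)(1 4)(2 6)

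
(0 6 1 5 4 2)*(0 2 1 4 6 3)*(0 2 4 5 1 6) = (0 3 2 4 6 5)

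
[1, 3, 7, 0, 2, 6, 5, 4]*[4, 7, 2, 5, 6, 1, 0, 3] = [7, 5, 3, 4, 2, 0, 1, 6]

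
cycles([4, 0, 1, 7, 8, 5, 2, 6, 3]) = (0 4 8 3 7 6 2 1)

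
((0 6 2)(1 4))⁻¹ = (0 2 6)(1 4)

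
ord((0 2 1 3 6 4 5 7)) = 8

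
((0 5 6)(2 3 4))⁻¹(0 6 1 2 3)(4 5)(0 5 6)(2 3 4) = (0 1 3 4 5)(2 6)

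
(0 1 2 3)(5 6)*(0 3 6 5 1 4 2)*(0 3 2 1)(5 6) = (0 4 1 3 2 5 6)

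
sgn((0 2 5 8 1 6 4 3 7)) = 1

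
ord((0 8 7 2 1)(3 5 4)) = 15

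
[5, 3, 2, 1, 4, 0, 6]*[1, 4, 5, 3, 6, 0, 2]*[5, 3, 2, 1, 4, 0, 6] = [5, 1, 0, 4, 6, 3, 2]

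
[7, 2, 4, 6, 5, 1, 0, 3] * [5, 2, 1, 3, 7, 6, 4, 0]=[0, 1, 7, 4, 6, 2, 5, 3]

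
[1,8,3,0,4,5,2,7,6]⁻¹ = [3,0,6,2,4,5,8,7,1]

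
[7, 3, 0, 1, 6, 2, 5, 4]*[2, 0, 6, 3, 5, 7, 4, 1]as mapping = [0→1, 1→3, 2→2, 3→0, 4→4, 5→6, 6→7, 7→5]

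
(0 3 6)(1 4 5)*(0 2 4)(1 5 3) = (0 1)(2 4 3 6)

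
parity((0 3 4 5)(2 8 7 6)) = even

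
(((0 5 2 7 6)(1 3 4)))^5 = (1 4 3)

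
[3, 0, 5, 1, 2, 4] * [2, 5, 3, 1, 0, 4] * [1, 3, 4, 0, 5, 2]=[3, 4, 5, 2, 0, 1]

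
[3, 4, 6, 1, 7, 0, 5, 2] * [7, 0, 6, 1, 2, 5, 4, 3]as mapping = [0→1, 1→2, 2→4, 3→0, 4→3, 5→7, 6→5, 7→6]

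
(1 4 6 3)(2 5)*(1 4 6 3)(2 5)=(1 6)(3 4)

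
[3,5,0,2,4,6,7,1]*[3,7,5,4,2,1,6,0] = [4,1,3,5,2,6,0,7]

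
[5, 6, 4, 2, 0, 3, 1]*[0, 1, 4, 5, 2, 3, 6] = [3, 6, 2, 4, 0, 5, 1]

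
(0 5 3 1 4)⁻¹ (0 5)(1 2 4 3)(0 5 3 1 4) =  (0 1 4 2)(3 5)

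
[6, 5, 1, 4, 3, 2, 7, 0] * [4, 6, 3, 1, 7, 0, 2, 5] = [2, 0, 6, 7, 1, 3, 5, 4]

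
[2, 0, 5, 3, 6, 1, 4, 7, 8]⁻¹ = [1, 5, 0, 3, 6, 2, 4, 7, 8]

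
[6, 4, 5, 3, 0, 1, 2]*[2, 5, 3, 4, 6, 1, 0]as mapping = [0→0, 1→6, 2→1, 3→4, 4→2, 5→5, 6→3]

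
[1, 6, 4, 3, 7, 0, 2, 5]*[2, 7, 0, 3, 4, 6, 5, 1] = [7, 5, 4, 3, 1, 2, 0, 6]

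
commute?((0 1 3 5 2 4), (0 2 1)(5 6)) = no:(0 1 3 5 2 4) * (0 2 1)(5 6) = (1 3 6 5)(2 4), (0 2 1)(5 6) * (0 1 3 5 2 4) = (0 4)(2 3 5 6)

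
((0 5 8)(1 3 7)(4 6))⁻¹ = (0 8 5)(1 7 3)(4 6)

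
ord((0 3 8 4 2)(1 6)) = 10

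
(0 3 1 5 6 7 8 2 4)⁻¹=(0 4 2 8 7 6 5 1 3)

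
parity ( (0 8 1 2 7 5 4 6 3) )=even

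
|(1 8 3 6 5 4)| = 6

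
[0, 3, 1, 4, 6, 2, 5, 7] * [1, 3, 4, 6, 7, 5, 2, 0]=[1, 6, 3, 7, 2, 4, 5, 0]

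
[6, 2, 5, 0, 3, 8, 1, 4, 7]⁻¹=[3, 6, 1, 4, 7, 2, 0, 8, 5]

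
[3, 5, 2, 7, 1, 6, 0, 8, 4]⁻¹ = [6, 4, 2, 0, 8, 1, 5, 3, 7]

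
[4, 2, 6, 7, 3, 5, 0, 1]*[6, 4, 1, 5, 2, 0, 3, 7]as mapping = [0→2, 1→1, 2→3, 3→7, 4→5, 5→0, 6→6, 7→4]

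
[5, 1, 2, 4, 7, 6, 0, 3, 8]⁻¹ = [6, 1, 2, 7, 3, 0, 5, 4, 8]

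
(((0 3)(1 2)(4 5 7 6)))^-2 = (4 7)(5 6)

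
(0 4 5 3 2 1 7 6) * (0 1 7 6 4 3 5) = (0 3 2 7 4)(1 6)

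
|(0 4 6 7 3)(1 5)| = 10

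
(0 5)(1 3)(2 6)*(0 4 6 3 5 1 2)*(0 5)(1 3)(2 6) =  (0 3 6 5 4 2 1)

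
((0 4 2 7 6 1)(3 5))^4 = (0 6 2)(1 7 4)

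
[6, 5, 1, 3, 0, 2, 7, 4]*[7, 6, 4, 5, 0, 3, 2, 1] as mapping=[0→2, 1→3, 2→6, 3→5, 4→7, 5→4, 6→1, 7→0] 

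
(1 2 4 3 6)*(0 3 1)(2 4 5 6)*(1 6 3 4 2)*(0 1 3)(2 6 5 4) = (0 2 4 5)(1 6)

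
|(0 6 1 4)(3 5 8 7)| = 4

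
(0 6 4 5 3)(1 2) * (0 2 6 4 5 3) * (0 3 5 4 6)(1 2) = (0 6 4 5 3 1)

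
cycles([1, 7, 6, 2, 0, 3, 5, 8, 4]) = (0 1 7 8 4)(2 6 5 3)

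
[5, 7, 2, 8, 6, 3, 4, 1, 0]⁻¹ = [8, 7, 2, 5, 6, 0, 4, 1, 3]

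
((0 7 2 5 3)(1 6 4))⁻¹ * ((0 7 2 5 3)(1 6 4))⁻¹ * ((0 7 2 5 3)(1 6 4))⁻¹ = (0 2 3 7 5)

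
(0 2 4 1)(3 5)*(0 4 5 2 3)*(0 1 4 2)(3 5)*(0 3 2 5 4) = (0 4)(1 5)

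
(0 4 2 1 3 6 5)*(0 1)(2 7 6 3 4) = (0 2)(1 4 7 6 5)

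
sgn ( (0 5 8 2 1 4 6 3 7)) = 1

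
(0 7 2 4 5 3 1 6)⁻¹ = (0 6 1 3 5 4 2 7)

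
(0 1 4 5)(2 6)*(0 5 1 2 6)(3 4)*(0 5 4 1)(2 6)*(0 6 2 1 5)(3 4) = (0 2)(1 4 6)(3 5)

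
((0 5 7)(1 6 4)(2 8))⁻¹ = (0 7 5)(1 4 6)(2 8)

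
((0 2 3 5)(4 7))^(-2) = (0 3)(2 5)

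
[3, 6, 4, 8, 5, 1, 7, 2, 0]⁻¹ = [8, 5, 7, 0, 2, 4, 1, 6, 3]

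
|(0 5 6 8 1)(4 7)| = 10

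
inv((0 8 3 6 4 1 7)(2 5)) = (0 7 1 4 6 3 8)(2 5)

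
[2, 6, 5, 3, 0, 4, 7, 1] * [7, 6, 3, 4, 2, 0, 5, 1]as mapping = [0→3, 1→5, 2→0, 3→4, 4→7, 5→2, 6→1, 7→6]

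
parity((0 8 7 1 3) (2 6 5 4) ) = odd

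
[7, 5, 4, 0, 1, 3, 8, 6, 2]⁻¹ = [3, 4, 8, 5, 2, 1, 7, 0, 6]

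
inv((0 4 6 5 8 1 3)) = (0 3 1 8 5 6 4)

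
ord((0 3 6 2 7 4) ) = 6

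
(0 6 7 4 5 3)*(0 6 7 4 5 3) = (0 7 5)(3 6 4)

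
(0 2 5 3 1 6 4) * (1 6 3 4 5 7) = (0 2 7 1 3 6 5 4)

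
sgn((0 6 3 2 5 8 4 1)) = -1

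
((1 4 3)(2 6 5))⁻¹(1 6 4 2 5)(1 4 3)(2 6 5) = (2 4 5 3 6)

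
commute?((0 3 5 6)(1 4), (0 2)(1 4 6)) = no:(0 3 5 6)(1 4)*(0 2)(1 4 6) = (0 3 5 1 6 2), (0 2)(1 4 6)*(0 3 5 6)(1 4) = (0 2 3 5 6 4)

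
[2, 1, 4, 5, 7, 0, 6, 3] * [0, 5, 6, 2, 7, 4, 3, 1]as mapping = [0→6, 1→5, 2→7, 3→4, 4→1, 5→0, 6→3, 7→2]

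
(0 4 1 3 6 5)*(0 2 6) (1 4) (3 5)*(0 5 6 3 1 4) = (0 4) (1 6) (2 3 5) 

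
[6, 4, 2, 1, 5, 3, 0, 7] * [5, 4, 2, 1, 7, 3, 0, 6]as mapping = [0→0, 1→7, 2→2, 3→4, 4→3, 5→1, 6→5, 7→6]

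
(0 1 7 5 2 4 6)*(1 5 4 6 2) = (0 5 1 7 4 2 6)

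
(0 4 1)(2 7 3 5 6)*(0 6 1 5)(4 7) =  (0 7 3)(1 6 2 4 5)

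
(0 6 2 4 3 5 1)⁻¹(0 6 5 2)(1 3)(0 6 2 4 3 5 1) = (0 5)(1 4 6 2)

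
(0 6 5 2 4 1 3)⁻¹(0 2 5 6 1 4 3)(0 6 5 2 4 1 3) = (0 6 4 2 5 3 1)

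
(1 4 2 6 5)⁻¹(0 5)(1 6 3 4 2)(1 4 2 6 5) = (0 1)(2 6 4 5 3)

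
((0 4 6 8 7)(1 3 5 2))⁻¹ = (0 7 8 6 4)(1 2 5 3)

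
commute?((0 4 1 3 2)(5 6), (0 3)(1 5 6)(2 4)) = no:(0 4 1 3 2)(5 6) * (0 3)(1 5 6)(2 4) = (0 2 3 4 5 1), (0 3)(1 5 6)(2 4) * (0 4 1 3 2)(5 6) = (0 2 1 6 3 4)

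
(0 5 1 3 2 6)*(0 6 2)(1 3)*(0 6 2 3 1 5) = (1 5)(2 3 6)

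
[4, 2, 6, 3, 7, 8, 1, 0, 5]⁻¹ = [7, 6, 1, 3, 0, 8, 2, 4, 5]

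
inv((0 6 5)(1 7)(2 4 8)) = (0 5 6)(1 7)(2 8 4)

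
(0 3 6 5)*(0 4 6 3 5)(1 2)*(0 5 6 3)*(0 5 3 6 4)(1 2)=(0 4 6 3 5)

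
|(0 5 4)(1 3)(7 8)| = 6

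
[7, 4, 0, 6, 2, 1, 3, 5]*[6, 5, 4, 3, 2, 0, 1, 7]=[7, 2, 6, 1, 4, 5, 3, 0]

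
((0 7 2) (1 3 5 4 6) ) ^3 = (1 4 3 6 5) 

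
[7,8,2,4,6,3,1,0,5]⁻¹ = [7,6,2,5,3,8,4,0,1]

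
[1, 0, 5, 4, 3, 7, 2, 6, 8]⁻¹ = [1, 0, 6, 4, 3, 2, 7, 5, 8]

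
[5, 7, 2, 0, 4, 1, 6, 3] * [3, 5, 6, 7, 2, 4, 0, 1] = [4, 1, 6, 3, 2, 5, 0, 7]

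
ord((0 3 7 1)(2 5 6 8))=4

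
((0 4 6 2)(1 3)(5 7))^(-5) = (0 2 6 4)(1 3)(5 7)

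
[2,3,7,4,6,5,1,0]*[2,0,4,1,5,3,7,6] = [4,1,6,5,7,3,0,2] 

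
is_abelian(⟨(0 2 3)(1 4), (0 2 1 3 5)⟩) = no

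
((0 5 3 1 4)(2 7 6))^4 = (0 4 1 3 5)(2 7 6)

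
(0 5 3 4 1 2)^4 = (0 1 3)(2 4 5)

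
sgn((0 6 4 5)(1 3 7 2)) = 1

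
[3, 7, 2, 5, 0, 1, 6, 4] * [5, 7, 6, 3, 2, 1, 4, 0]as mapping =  [0→3, 1→0, 2→6, 3→1, 4→5, 5→7, 6→4, 7→2]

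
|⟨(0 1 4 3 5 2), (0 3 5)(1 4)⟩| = 720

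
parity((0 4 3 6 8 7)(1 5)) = even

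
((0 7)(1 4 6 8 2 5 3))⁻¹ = (0 7)(1 3 5 2 8 6 4)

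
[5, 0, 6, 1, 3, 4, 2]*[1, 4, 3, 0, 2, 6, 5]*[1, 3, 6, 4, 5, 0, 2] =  [2, 3, 0, 5, 1, 6, 4]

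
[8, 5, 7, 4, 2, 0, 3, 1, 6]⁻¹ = [5, 7, 4, 6, 3, 1, 8, 2, 0]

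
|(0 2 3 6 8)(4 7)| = 10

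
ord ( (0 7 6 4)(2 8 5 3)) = 4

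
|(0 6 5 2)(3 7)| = 4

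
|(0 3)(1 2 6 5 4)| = 10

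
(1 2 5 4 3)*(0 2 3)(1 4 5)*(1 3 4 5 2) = (0 1 4)(2 3 5)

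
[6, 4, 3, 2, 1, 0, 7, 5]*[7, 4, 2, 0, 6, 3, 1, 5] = [1, 6, 0, 2, 4, 7, 5, 3]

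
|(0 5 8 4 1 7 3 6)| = 8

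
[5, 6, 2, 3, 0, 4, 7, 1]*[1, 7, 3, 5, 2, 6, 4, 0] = [6, 4, 3, 5, 1, 2, 0, 7]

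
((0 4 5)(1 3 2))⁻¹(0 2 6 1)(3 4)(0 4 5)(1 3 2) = (1 6 3 4)(2 5)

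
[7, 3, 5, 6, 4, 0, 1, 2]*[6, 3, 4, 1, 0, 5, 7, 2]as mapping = [0→2, 1→1, 2→5, 3→7, 4→0, 5→6, 6→3, 7→4]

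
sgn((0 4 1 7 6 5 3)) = 1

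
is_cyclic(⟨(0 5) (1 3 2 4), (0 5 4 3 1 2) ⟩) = no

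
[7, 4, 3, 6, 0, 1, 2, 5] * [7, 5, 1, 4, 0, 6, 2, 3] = [3, 0, 4, 2, 7, 5, 1, 6]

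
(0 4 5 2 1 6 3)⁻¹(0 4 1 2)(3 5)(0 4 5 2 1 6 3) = (0 2)(1 4 5 6)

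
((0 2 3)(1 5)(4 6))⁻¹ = (0 3 2)(1 5)(4 6)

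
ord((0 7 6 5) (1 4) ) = 4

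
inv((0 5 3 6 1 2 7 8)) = (0 8 7 2 1 6 3 5)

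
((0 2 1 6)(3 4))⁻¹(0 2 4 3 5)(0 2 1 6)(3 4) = (1 3 4 5 2)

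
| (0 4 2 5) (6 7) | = 4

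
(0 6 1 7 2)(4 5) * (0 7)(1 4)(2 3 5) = (0 6 4 2 7 3 5 1)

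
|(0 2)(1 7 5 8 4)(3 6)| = 10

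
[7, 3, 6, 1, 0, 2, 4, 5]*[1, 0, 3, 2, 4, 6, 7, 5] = [5, 2, 7, 0, 1, 3, 4, 6]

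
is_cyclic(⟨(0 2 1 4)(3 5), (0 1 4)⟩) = no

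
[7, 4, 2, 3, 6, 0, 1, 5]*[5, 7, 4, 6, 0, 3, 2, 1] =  [1, 0, 4, 6, 2, 5, 7, 3]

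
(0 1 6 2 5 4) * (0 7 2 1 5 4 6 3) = (0 5 6 1 3)(2 4 7)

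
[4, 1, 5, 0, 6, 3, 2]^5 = [3, 1, 6, 5, 0, 2, 4]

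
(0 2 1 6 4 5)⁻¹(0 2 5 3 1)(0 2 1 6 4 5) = (0 3 6 2 1)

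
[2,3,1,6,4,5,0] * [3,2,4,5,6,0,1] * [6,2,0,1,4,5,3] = [4,5,0,2,3,6,1]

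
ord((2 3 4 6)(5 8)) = 4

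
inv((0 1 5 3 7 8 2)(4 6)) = (0 2 8 7 3 5 1)(4 6)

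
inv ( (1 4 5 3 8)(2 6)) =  (1 8 3 5 4)(2 6)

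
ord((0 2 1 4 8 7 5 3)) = 8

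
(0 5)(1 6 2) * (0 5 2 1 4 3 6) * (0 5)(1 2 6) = (0 6 2 4 3 1 5)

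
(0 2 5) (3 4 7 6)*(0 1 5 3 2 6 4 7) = (0 6 2 3 7 4) (1 5) 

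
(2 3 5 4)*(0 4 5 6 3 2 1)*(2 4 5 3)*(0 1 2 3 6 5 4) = (0 4 2)(3 5 6)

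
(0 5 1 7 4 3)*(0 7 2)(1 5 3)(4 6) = (0 3 7 6 4 1 2)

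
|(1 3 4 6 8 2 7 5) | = 8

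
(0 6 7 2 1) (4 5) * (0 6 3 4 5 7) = (0 3 4 7 2 1 6) 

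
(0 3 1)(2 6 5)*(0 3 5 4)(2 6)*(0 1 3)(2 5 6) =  (0 6 4 1)(2 5)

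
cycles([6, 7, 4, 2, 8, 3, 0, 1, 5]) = (0 6)(1 7)(2 4 8 5 3)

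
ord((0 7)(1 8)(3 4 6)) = 6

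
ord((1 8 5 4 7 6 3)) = 7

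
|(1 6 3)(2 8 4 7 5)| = 15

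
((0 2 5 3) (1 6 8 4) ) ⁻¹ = (0 3 5 2) (1 4 8 6) 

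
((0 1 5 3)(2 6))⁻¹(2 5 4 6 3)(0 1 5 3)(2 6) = (0 6 3 4 2)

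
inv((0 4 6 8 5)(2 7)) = (0 5 8 6 4)(2 7)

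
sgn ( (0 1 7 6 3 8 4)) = 1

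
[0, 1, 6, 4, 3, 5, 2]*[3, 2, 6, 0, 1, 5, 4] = [3, 2, 4, 1, 0, 5, 6]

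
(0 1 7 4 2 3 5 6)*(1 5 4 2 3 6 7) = (0 5 7 2 6)(3 4)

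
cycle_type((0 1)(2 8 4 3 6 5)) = 2.6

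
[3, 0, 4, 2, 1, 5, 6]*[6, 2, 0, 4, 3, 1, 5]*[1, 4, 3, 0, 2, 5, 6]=[2, 6, 0, 1, 3, 4, 5]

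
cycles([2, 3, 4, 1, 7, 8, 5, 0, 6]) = (0 2 4 7)(1 3)(5 8 6)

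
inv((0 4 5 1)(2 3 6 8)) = (0 1 5 4)(2 8 6 3)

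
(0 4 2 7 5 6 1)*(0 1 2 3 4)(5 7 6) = (2 6)(3 4)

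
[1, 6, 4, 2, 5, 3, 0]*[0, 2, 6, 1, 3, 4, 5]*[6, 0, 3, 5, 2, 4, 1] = [3, 4, 5, 1, 2, 0, 6]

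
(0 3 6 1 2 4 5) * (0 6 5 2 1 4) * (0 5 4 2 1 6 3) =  (1 6 2 5 3 4) 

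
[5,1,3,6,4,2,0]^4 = [6,1,5,2,4,0,3]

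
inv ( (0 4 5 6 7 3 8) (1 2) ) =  (0 8 3 7 6 5 4) (1 2) 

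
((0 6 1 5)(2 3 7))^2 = (0 1)(2 7 3)(5 6)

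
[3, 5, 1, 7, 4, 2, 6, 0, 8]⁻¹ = [7, 2, 5, 0, 4, 1, 6, 3, 8]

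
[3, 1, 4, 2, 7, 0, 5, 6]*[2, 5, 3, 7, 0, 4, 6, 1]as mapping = [0→7, 1→5, 2→0, 3→3, 4→1, 5→2, 6→4, 7→6]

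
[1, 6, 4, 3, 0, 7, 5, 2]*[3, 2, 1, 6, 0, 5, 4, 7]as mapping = [0→2, 1→4, 2→0, 3→6, 4→3, 5→7, 6→5, 7→1]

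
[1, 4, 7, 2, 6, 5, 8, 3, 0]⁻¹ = [8, 0, 3, 7, 1, 5, 4, 2, 6]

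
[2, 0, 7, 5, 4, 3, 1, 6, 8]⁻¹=[1, 6, 0, 5, 4, 3, 7, 2, 8]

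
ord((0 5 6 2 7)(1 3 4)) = 15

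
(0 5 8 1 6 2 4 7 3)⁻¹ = (0 3 7 4 2 6 1 8 5)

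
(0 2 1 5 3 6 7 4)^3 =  (0 5 7 2 3 4 1 6)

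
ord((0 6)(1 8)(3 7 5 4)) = 4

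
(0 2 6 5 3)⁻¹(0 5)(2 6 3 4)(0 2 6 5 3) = (0 4 6 5)(2 3)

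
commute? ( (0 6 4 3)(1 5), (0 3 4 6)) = yes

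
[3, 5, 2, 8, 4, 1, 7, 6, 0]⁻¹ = [8, 5, 2, 0, 4, 1, 7, 6, 3]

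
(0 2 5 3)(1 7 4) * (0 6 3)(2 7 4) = (0 7 2 5)(1 4)(3 6)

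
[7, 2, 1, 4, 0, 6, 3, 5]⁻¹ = [4, 2, 1, 6, 3, 7, 5, 0]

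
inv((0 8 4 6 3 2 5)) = (0 5 2 3 6 4 8)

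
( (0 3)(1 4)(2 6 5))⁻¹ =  (0 3)(1 4)(2 5 6)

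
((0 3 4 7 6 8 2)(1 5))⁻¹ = (0 2 8 6 7 4 3)(1 5)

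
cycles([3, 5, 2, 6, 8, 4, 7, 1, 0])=(0 3 6 7 1 5 4 8) 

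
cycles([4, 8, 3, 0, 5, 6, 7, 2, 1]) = (0 4 5 6 7 2 3)(1 8)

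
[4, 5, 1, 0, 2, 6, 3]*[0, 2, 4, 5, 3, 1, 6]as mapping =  [0→3, 1→1, 2→2, 3→0, 4→4, 5→6, 6→5]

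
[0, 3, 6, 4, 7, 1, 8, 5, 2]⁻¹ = [0, 5, 8, 1, 3, 7, 2, 4, 6]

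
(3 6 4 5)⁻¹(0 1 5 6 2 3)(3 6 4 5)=(0 1 3 4 2 6)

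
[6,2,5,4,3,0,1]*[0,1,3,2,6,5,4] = [4,3,5,6,2,0,1]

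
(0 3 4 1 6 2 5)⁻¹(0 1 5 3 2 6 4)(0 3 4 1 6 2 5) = (0 4 5 2 1 3 6)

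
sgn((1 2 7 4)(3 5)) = 1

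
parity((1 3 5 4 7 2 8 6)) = odd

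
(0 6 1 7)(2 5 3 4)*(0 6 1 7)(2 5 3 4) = (0 1)(2 3)(4 5)(6 7)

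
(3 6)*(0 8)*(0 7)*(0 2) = (0 8 7 2)(3 6)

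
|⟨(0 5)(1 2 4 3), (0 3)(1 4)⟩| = 36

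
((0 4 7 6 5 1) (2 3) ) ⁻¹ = (0 1 5 6 7 4) (2 3) 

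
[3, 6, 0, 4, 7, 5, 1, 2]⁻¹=[2, 6, 7, 0, 3, 5, 1, 4]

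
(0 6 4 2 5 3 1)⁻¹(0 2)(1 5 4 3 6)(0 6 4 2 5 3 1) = (0 3 2 1 4)(5 6)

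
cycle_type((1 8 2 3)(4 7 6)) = 3.4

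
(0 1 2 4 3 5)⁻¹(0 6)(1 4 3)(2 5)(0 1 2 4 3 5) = (0 4)(1 6)(2 3 5)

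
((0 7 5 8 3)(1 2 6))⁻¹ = (0 3 8 5 7)(1 6 2)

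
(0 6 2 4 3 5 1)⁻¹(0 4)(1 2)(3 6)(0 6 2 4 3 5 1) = (0 4)(2 5)(3 6)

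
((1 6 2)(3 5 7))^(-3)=()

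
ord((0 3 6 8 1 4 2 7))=8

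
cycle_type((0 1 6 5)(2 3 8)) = 3.4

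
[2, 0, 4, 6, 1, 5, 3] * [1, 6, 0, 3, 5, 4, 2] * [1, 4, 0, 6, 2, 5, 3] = [1, 4, 5, 0, 3, 2, 6]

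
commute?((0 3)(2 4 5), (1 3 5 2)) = no:(0 3)(2 4 5) * (1 3 5 2) = (0 5 1 3)(2 4), (1 3 5 2) * (0 3)(2 4 5) = (0 3 2 1)(4 5)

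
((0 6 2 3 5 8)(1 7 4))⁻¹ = (0 8 5 3 2 6)(1 4 7)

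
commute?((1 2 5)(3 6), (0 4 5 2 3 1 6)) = no:(1 2 5)(3 6)*(0 4 5 2 3 1 6) = (0 4 5 6 1 3), (0 4 5 2 3 1 6)*(1 2 5)(3 6) = (0 4 1 3 2 6)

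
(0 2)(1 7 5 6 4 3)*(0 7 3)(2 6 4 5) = (0 6 5 4)(1 3)(2 7)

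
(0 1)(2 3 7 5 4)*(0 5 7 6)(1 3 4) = (0 3 6)(1 5)(2 4)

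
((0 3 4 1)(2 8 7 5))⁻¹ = (0 1 4 3)(2 5 7 8)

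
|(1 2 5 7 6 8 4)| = 7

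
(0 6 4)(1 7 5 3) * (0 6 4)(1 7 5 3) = (0 4 6)(1 5)(3 7)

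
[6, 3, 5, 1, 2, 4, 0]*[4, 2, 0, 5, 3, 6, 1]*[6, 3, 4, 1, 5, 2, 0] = [3, 2, 0, 4, 6, 1, 5]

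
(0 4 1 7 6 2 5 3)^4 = (0 6)(1 5)(2 4)(3 7)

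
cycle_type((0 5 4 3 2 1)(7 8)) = 2.6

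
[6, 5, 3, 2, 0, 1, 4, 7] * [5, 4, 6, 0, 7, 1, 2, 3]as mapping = [0→2, 1→1, 2→0, 3→6, 4→5, 5→4, 6→7, 7→3]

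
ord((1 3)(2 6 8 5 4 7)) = 6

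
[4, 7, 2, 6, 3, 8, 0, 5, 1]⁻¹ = [6, 8, 2, 4, 0, 7, 3, 1, 5]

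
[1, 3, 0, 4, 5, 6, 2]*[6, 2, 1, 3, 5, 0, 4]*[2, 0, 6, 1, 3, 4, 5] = [6, 1, 5, 4, 2, 3, 0]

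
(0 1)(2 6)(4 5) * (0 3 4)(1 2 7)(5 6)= (0 2 5)(1 3 4 6 7)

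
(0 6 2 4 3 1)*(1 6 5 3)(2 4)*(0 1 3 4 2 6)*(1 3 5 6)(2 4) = (0 6 4 5 2 1 3)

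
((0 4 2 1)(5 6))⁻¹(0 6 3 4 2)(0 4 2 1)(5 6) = (1 4 5 3 2)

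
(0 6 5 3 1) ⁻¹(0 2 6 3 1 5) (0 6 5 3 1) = (0 3 6 2 5 1) 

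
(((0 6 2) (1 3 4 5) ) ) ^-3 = (1 3 4 5) 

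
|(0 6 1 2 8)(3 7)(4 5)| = 10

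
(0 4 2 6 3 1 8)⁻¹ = (0 8 1 3 6 2 4)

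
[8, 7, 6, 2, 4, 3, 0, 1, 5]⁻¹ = [6, 7, 3, 5, 4, 8, 2, 1, 0]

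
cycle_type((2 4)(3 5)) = 2^2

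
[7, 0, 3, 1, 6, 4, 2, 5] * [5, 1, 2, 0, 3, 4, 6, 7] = [7, 5, 0, 1, 6, 3, 2, 4]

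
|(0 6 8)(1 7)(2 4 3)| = 6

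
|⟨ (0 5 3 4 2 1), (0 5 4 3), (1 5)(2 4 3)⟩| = 720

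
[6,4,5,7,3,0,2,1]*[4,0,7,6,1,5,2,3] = [2,1,5,3,6,4,7,0]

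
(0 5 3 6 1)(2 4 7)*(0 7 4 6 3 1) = (0 5 1 7 2 6)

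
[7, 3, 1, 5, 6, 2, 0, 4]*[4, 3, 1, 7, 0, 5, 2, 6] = [6, 7, 3, 5, 2, 1, 4, 0]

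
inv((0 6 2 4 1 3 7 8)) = (0 8 7 3 1 4 2 6)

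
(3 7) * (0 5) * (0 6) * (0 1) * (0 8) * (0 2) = (0 5 6 1 8 2)(3 7)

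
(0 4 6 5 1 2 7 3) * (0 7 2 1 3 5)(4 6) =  (0 6)(3 7 5)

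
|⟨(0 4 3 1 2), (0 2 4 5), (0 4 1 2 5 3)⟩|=720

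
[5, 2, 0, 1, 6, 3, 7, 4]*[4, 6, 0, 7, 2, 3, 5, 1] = [3, 0, 4, 6, 5, 7, 1, 2]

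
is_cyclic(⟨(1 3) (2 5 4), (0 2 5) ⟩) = no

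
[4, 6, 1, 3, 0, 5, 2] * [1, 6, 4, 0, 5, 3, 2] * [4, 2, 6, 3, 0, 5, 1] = [5, 6, 1, 4, 2, 3, 0]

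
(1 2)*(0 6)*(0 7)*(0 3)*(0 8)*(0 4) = (0 6 7 3 8 4)(1 2)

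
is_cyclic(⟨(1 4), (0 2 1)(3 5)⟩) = no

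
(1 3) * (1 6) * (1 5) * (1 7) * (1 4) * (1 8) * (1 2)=(1 3 6 5 7 4 8 2)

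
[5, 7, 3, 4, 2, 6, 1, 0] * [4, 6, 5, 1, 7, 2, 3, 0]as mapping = [0→2, 1→0, 2→1, 3→7, 4→5, 5→3, 6→6, 7→4]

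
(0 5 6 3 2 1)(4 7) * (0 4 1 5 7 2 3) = (0 7 1 4 2 5 6)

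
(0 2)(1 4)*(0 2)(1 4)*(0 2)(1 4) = (0 2)(1 4)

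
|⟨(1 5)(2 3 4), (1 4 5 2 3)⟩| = 120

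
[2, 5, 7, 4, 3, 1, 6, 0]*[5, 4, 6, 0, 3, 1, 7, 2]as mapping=[0→6, 1→1, 2→2, 3→3, 4→0, 5→4, 6→7, 7→5]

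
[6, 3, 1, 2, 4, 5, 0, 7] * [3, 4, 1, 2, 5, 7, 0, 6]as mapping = [0→0, 1→2, 2→4, 3→1, 4→5, 5→7, 6→3, 7→6]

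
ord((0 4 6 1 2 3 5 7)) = 8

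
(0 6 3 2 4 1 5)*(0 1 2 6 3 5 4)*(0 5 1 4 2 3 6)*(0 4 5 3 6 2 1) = (0 2 3 4 6)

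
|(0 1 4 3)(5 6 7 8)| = 4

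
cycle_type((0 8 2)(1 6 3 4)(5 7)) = 2.3.4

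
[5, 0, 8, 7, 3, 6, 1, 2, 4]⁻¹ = [1, 6, 7, 4, 8, 0, 5, 3, 2]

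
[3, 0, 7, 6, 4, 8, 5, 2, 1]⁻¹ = [1, 8, 7, 0, 4, 6, 3, 2, 5]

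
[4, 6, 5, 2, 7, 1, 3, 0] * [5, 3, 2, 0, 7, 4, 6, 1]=[7, 6, 4, 2, 1, 3, 0, 5]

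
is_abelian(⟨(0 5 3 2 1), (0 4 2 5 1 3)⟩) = no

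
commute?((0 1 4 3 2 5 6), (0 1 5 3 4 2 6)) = no:(0 1 4 3 2 5 6) * (0 1 5 3 4 2 6) = (0 5)(1 2 3 6), (0 1 5 3 4 2 6) * (0 1 4 3 2 5 6) = (0 4 5 2)(1 6)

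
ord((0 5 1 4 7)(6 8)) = 10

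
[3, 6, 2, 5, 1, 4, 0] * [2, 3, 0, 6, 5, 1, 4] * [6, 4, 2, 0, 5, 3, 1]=[1, 5, 6, 4, 0, 3, 2]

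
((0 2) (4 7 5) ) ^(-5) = (0 2) (4 7 5) 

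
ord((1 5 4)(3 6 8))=3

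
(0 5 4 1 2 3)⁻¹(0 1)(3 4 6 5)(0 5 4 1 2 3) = (0 1 6 4)(2 5)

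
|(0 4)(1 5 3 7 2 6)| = 6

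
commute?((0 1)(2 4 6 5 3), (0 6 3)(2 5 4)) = no:(0 1)(2 4 6 5 3) * (0 6 3)(2 5 4) = (0 1 6 4 3 5), (0 6 3)(2 5 4) * (0 1)(2 4 6 5 3) = (0 5 6 2 3 1)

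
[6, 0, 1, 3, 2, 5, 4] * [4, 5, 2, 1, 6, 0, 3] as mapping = [0→3, 1→4, 2→5, 3→1, 4→2, 5→0, 6→6] 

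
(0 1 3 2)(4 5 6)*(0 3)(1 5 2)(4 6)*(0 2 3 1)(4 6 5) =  (0 4 3)(1 2)(5 6)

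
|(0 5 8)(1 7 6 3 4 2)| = 6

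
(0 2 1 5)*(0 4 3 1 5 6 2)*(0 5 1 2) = (0 5 4 3 2 1 6)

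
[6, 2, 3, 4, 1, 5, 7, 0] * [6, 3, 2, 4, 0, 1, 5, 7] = [5, 2, 4, 0, 3, 1, 7, 6]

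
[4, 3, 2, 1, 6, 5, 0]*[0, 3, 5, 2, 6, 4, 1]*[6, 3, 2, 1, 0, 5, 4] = [4, 2, 5, 1, 3, 0, 6]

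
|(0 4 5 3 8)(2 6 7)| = 15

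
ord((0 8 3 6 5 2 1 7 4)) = 9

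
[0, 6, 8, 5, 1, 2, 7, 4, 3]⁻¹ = [0, 4, 5, 8, 7, 3, 1, 6, 2]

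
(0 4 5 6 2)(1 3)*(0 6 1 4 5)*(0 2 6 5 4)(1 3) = (0 4 2 5 3)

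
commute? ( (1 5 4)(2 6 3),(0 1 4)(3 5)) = no: (1 5 4)(2 6 3) * (0 1 4)(3 5) = (0 1 3 2 6 5),(0 1 4)(3 5) * (1 5 4)(2 6 3) = (0 5 2 6 3 4)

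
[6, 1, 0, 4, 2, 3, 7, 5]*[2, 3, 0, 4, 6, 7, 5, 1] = [5, 3, 2, 6, 0, 4, 1, 7]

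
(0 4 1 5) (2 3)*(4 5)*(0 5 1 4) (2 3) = (0 1) 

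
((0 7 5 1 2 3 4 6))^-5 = (0 1 4 7 2 6 5 3)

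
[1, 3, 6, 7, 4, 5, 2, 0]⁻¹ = [7, 0, 6, 1, 4, 5, 2, 3]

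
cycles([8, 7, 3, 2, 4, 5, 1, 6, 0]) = (0 8)(1 7 6)(2 3)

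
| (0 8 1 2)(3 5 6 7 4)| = 20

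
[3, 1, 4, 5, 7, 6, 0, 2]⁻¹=[6, 1, 7, 0, 2, 3, 5, 4]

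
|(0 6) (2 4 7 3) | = 4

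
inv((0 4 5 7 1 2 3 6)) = (0 6 3 2 1 7 5 4)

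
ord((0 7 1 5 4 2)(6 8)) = 6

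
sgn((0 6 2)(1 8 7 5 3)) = 1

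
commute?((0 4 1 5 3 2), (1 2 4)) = no:(0 4 1 5 3 2) * (1 2 4) = (0 1 5 3 4 2), (1 2 4) * (0 4 1 5 3 2) = (0 4 5 3 2 1)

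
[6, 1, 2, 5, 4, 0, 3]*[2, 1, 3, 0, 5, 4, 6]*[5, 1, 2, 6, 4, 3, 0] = [0, 1, 6, 4, 3, 2, 5]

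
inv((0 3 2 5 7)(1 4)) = (0 7 5 2 3)(1 4)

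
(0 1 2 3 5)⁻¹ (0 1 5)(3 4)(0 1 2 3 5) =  (0 1 2)(4 5)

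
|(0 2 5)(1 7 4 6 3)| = 15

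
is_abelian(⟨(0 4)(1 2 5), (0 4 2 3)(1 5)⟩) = no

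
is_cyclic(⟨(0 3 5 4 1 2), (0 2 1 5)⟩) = no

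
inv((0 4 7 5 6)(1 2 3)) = (0 6 5 7 4)(1 3 2)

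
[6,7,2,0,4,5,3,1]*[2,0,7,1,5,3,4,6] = [4,6,7,2,5,3,1,0]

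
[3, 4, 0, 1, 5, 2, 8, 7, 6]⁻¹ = [2, 3, 5, 0, 1, 4, 8, 7, 6]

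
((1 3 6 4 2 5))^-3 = (1 4)(2 3)(5 6)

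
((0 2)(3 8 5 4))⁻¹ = (0 2)(3 4 5 8)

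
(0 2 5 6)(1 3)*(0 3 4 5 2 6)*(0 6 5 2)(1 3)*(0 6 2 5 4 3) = (0 4 5 2 6 1 3)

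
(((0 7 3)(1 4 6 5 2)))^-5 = (0 7 3)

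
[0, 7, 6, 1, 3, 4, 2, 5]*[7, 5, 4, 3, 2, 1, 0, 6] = [7, 6, 0, 5, 3, 2, 4, 1]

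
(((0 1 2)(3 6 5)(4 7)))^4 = (0 1 2)(3 6 5)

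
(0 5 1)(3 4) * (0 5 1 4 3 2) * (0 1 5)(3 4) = (0 5 3 4 2 1)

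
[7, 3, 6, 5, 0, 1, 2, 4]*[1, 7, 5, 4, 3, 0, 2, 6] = [6, 4, 2, 0, 1, 7, 5, 3]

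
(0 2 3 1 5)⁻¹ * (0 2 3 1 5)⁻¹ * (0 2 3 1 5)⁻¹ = (0 3 5 2 1)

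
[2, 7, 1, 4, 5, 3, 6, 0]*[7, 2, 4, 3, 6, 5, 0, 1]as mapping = [0→4, 1→1, 2→2, 3→6, 4→5, 5→3, 6→0, 7→7]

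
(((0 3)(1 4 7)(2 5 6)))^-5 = (0 3)(1 4 7)(2 5 6)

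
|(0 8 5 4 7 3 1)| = 7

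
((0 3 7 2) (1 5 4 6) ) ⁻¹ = (0 2 7 3) (1 6 4 5) 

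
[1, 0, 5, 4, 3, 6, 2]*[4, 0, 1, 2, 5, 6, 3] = [0, 4, 6, 5, 2, 3, 1]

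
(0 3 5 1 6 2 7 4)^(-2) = (0 7 6 5)(1 3 4 2)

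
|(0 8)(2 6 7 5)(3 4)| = 4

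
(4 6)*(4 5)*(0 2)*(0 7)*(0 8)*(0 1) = (0 2 7 8 1)(4 6 5)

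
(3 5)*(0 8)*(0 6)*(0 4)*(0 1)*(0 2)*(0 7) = (0 8 6 4 1 2 7)(3 5)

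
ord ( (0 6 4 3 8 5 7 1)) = 8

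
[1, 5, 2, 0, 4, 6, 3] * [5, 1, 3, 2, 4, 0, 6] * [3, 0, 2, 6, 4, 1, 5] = [0, 3, 6, 1, 4, 5, 2]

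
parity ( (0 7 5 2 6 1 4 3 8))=even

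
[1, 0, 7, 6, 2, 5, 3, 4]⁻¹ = [1, 0, 4, 6, 7, 5, 3, 2]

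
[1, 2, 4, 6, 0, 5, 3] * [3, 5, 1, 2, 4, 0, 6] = [5, 1, 4, 6, 3, 0, 2]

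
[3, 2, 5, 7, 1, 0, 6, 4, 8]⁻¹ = [5, 4, 1, 0, 7, 2, 6, 3, 8]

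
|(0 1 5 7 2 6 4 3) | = 8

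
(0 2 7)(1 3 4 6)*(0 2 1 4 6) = (0 1 3 6 4)(2 7)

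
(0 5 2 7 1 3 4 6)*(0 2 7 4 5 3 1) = (0 3 5 7)(2 4 6)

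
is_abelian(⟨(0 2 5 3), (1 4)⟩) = yes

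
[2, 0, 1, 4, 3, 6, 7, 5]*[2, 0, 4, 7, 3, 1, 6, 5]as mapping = [0→4, 1→2, 2→0, 3→3, 4→7, 5→6, 6→5, 7→1]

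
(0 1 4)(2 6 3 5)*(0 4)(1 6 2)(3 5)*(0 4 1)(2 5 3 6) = (0 2 5)(1 4)(3 6)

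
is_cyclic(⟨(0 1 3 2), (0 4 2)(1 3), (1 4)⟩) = no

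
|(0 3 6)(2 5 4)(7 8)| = 6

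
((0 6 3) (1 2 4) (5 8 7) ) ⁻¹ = (0 3 6) (1 4 2) (5 7 8) 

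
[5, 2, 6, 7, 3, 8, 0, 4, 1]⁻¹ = [6, 8, 1, 4, 7, 0, 2, 3, 5]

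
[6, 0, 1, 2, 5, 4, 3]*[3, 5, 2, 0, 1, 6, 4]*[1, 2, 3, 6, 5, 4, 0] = [5, 6, 4, 3, 0, 2, 1]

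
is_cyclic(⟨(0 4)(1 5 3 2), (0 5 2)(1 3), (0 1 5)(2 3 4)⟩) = no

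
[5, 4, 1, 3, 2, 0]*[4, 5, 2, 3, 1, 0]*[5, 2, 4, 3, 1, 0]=[5, 2, 0, 3, 4, 1]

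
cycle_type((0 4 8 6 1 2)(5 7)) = 2.6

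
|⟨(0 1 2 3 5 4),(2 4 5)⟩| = 720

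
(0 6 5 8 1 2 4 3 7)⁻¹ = (0 7 3 4 2 1 8 5 6)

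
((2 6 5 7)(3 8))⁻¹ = (2 7 5 6)(3 8)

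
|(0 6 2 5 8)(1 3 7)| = 15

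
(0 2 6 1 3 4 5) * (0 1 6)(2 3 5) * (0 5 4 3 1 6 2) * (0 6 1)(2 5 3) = (1 4 6 5)(2 3)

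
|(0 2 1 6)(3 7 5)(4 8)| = 12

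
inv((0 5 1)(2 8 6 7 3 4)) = (0 1 5)(2 4 3 7 6 8)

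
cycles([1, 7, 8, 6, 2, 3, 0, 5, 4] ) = (0 1 7 5 3 6)(2 8 4)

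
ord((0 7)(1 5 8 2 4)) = 10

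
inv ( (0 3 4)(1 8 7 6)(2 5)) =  (0 4 3)(1 6 7 8)(2 5)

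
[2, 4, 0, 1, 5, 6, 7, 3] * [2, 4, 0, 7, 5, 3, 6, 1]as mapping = [0→0, 1→5, 2→2, 3→4, 4→3, 5→6, 6→1, 7→7]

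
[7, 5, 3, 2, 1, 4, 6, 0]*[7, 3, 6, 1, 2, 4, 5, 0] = [0, 4, 1, 6, 3, 2, 5, 7]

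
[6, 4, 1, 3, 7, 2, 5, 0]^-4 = [2, 0, 7, 3, 6, 4, 1, 5]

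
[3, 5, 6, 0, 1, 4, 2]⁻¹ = [3, 4, 6, 0, 5, 1, 2]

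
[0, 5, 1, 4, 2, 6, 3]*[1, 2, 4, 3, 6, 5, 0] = [1, 5, 2, 6, 4, 0, 3]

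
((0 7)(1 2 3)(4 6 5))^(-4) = (1 3 2)(4 5 6)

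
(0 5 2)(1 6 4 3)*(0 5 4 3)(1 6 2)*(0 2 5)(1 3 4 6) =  (0 6 4 2)(1 5 3)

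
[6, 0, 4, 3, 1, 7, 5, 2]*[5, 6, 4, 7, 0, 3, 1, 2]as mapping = [0→1, 1→5, 2→0, 3→7, 4→6, 5→2, 6→3, 7→4]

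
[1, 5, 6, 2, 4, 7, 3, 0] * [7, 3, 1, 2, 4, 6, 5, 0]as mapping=[0→3, 1→6, 2→5, 3→1, 4→4, 5→0, 6→2, 7→7]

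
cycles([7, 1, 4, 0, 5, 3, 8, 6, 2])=(0 7 6 8 2 4 5 3)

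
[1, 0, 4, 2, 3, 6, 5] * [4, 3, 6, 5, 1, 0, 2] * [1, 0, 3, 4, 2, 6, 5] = [4, 2, 0, 5, 6, 3, 1]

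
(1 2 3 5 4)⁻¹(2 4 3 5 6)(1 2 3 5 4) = (1 5 4 6 3)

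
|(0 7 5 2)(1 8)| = 4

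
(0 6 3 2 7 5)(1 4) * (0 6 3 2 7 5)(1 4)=(0 3 7)(2 5 6)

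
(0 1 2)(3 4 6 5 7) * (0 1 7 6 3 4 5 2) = (0 7 4 3 5 6 2 1)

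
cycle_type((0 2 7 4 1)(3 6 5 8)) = 4.5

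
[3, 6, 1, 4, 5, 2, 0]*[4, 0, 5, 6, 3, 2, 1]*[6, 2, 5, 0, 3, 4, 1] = [1, 2, 6, 0, 5, 4, 3]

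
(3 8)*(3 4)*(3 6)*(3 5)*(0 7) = (0 7) (3 8 4 6 5) 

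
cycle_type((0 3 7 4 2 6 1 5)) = 8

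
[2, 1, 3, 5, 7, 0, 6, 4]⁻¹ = [5, 1, 0, 2, 7, 3, 6, 4]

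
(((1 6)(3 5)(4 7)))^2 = ()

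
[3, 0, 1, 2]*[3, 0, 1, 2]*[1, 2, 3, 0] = [3, 0, 1, 2]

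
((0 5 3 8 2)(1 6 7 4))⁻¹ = (0 2 8 3 5)(1 4 7 6)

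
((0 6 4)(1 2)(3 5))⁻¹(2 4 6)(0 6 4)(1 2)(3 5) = (0 4 1)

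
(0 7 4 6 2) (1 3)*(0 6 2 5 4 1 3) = (0 7 1) (2 6 5 4) 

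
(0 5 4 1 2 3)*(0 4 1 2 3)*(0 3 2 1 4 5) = (1 2 3 5 4)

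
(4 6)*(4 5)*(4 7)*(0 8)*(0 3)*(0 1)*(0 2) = (0 8 3 1 2)(4 6 5 7)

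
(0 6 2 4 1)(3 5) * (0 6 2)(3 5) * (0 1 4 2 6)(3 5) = (0 6 1)(3 5)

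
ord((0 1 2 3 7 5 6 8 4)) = 9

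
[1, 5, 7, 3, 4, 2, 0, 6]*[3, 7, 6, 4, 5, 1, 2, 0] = [7, 1, 0, 4, 5, 6, 3, 2]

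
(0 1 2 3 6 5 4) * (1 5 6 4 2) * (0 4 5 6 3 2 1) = (0 6 3 5 1)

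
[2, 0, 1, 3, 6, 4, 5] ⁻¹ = [1, 2, 0, 3, 5, 6, 4] 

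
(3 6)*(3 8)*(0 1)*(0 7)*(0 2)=(0 1 7 2)(3 6 8)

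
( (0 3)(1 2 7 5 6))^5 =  (0 3)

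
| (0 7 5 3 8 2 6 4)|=8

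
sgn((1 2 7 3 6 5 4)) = 1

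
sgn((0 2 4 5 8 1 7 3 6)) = 1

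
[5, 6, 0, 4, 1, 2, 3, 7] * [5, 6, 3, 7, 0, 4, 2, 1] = [4, 2, 5, 0, 6, 3, 7, 1]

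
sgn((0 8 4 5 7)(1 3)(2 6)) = 1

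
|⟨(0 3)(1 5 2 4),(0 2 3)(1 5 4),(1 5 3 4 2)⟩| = 360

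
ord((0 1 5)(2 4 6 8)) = 12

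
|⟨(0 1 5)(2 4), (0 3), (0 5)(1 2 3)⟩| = 720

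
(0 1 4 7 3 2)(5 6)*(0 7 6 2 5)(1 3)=(0 3 5 2 7 1 4 6)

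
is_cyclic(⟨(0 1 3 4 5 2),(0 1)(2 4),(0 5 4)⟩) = no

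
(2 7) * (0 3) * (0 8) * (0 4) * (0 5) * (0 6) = (0 3 8 4 5 6)(2 7)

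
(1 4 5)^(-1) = (1 5 4)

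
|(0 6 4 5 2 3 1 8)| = 8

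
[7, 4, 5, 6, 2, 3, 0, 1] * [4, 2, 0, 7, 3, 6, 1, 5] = [5, 3, 6, 1, 0, 7, 4, 2]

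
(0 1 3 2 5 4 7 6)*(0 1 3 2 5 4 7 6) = (0 3 5 7)(1 2 4 6)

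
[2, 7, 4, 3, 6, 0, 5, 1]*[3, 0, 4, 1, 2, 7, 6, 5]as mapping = [0→4, 1→5, 2→2, 3→1, 4→6, 5→3, 6→7, 7→0]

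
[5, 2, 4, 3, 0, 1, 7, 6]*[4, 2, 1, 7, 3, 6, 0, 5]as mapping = [0→6, 1→1, 2→3, 3→7, 4→4, 5→2, 6→5, 7→0]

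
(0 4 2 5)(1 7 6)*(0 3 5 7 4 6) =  (0 6 1 4 2 7)(3 5)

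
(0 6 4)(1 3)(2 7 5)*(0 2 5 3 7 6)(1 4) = (1 7 3 4 2 6)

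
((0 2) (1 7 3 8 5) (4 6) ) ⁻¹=(0 2) (1 5 8 3 7) (4 6) 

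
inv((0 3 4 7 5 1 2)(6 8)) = (0 2 1 5 7 4 3)(6 8)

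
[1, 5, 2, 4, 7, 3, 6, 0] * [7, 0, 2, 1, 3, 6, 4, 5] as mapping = [0→0, 1→6, 2→2, 3→3, 4→5, 5→1, 6→4, 7→7] 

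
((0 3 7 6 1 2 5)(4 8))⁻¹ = (0 5 2 1 6 7 3)(4 8)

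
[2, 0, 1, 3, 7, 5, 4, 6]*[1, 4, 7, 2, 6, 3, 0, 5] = [7, 1, 4, 2, 5, 3, 6, 0]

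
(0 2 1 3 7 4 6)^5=(0 4 3 2 6 7 1)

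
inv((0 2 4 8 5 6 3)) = (0 3 6 5 8 4 2)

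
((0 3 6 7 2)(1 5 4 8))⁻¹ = (0 2 7 6 3)(1 8 4 5)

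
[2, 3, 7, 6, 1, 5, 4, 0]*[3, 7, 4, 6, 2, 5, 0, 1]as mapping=[0→4, 1→6, 2→1, 3→0, 4→7, 5→5, 6→2, 7→3]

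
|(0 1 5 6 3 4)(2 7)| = 6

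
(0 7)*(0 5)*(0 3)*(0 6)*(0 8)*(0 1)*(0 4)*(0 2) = (0 7 5 3 6 8 1 4 2)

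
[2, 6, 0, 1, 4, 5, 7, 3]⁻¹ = [2, 3, 0, 7, 4, 5, 1, 6]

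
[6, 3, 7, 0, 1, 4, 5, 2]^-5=[6, 3, 7, 0, 1, 4, 5, 2]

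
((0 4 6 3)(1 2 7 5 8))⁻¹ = (0 3 6 4)(1 8 5 7 2)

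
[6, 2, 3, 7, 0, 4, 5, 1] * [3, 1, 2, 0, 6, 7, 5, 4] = [5, 2, 0, 4, 3, 6, 7, 1]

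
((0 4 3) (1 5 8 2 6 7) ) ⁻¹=(0 3 4) (1 7 6 2 8 5) 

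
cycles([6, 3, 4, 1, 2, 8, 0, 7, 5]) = (0 6)(1 3)(2 4)(5 8)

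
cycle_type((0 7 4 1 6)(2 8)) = 2.5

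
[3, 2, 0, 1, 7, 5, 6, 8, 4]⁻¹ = [2, 3, 1, 0, 8, 5, 6, 4, 7]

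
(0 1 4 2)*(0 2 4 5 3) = (0 1 5 3)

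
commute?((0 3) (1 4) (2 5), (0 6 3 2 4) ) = no:(0 3) (1 4) (2 5) * (0 6 3 2 4) = (0 2 5 4 1) (3 6), (0 6 3 2 4) * (0 3) (1 4) (2 5) = (0 6) (1 4 3 5 2) 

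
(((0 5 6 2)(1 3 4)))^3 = (0 2 6 5)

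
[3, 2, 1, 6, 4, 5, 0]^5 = [6, 2, 1, 0, 4, 5, 3]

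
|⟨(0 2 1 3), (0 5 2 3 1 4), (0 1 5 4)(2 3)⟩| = 720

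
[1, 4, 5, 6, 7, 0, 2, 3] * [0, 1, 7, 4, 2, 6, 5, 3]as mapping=[0→1, 1→2, 2→6, 3→5, 4→3, 5→0, 6→7, 7→4]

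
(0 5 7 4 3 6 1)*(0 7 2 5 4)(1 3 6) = (0 4 6 3 1 7)(2 5)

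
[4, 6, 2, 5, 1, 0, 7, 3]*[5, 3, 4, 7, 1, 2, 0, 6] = [1, 0, 4, 2, 3, 5, 6, 7]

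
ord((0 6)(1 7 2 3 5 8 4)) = 14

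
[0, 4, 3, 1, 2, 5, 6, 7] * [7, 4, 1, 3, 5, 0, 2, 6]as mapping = [0→7, 1→5, 2→3, 3→4, 4→1, 5→0, 6→2, 7→6]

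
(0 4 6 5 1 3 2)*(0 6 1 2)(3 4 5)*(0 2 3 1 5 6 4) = (0 6 1)(2 4 5 3)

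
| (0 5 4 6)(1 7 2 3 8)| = 20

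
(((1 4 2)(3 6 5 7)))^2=(1 2 4)(3 5)(6 7)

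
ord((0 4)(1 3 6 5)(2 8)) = 4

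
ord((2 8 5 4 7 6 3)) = 7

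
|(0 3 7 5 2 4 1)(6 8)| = 14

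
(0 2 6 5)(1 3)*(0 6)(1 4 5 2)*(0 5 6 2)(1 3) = (0 3 4 6)(2 5)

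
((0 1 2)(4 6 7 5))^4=(0 1 2)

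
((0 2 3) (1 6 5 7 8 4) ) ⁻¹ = (0 3 2) (1 4 8 7 5 6) 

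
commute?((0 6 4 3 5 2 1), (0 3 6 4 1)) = no:(0 6 4 3 5 2 1)*(0 3 6 4 1) = (0 4 6 1 3 5 2), (0 3 6 4 1)*(0 6 4 3 5 2 1) = (0 5 2 1 6 3 4)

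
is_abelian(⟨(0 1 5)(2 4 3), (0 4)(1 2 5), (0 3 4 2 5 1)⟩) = no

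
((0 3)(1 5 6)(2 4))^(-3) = (0 3)(2 4)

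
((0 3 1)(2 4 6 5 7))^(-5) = (0 3 1)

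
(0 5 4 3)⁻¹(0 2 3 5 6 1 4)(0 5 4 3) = (0 4 6 1 3 5 2)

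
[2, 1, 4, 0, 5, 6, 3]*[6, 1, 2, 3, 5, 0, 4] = [2, 1, 5, 6, 0, 4, 3]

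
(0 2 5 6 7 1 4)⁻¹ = (0 4 1 7 6 5 2)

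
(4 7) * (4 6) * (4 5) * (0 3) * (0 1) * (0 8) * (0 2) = (0 3 1 8 2)(4 7 6 5)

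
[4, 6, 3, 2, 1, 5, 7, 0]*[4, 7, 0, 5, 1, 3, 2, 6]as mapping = [0→1, 1→2, 2→5, 3→0, 4→7, 5→3, 6→6, 7→4]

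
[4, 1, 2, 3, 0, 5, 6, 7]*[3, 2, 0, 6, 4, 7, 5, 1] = [4, 2, 0, 6, 3, 7, 5, 1]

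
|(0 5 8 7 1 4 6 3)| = 8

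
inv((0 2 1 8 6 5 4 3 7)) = (0 7 3 4 5 6 8 1 2)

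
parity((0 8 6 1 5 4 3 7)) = odd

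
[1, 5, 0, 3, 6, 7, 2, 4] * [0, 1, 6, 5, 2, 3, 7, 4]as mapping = [0→1, 1→3, 2→0, 3→5, 4→7, 5→4, 6→6, 7→2]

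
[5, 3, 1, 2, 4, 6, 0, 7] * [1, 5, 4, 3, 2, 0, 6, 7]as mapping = [0→0, 1→3, 2→5, 3→4, 4→2, 5→6, 6→1, 7→7]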